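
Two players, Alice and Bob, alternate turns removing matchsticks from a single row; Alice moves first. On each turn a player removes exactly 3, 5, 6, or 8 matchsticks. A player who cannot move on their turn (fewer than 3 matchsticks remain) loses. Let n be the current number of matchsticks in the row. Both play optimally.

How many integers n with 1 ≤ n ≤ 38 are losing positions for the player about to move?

11

Work bottom-up. With no move the player to move loses. Otherwise the position is W if at least one move leads to an L position for the opponent, and L if every move leads to a W.
n=0: no move → L
n=1: no move → L
n=2: no move → L
n=3: →0(L), so W
n=4: →1(L), so W
n=5: →2(L), so W
n=6: →1(L), so W
n=7: →2(L), so W
n=8: →2(L), so W
n=9: →1(L), so W
n=10: →2(L), so W
n=11: →8(W), 6(W), 5(W), 3(W) — all W, so L
n=12: →9(W), 7(W), 6(W), 4(W) — all W, so L
n=13: →10(W), 8(W), 7(W), 5(W) — all W, so L
n=14: →11(L), so W
n=15: →12(L), so W
n=16: →13(L), so W
n=17: →12(L), so W
n=18: →13(L), so W
n=19: →13(L), so W
n=20: →12(L), so W
n=21: →13(L), so W
n=22: →19(W), 17(W), 16(W), 14(W) — all W, so L
n=23: →20(W), 18(W), 17(W), 15(W) — all W, so L
n=24: →21(W), 19(W), 18(W), 16(W) — all W, so L
n=25: →22(L), so W
n=26: →23(L), so W
n=27: →24(L), so W
n=28: →23(L), so W
n=29: →24(L), so W
n=30: →24(L), so W
n=31: →23(L), so W
n=32: →24(L), so W
n=33: →30(W), 28(W), 27(W), 25(W) — all W, so L
n=34: →31(W), 29(W), 28(W), 26(W) — all W, so L
n=35: →32(W), 30(W), 29(W), 27(W) — all W, so L
n=36: →33(L), so W
n=37: →34(L), so W
n=38: →35(L), so W
L entries with 1 ≤ n ≤ 38 (n=0 is outside the asked range and is not counted): n = 1, 2, 11, 12, 13, 22, 23, 24, 33, 34, 35; that makes 11.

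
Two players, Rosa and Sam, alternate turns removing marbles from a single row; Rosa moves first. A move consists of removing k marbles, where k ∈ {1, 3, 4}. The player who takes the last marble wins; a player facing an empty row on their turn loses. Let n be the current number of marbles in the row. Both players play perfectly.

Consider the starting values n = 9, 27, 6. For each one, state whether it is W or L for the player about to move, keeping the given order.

9: L, 27: W, 6: W

Build the W/L table. Terminal = L. A non-terminal position is W if it has a move to some L; otherwise it is L.
n=0: no move → L
n=1: W (go to 0, an L position)
n=2: L (sole option 1(W) is W)
n=3: W (go to 2, an L position)
n=4: W (go to 0, an L position)
n=5: W (go to 2, an L position)
n=6: W (go to 2, an L position)
n=7: L (options 6(W), 4(W), 3(W) are all W)
n=8: W (go to 7, an L position)
n=9: L (options 8(W), 6(W), 5(W) are all W)
n=10: W (go to 9, an L position)
n=11: W (go to 7, an L position)
n=12: W (go to 9, an L position)
n=13: W (go to 9, an L position)
n=14: L (options 13(W), 11(W), 10(W) are all W)
n=15: W (go to 14, an L position)
n=16: L (options 15(W), 13(W), 12(W) are all W)
n=17: W (go to 16, an L position)
n=18: W (go to 14, an L position)
n=19: W (go to 16, an L position)
n=20: W (go to 16, an L position)
n=21: L (options 20(W), 18(W), 17(W) are all W)
n=22: W (go to 21, an L position)
n=23: L (options 22(W), 20(W), 19(W) are all W)
n=24: W (go to 23, an L position)
n=25: W (go to 21, an L position)
n=26: W (go to 23, an L position)
n=27: W (go to 23, an L position)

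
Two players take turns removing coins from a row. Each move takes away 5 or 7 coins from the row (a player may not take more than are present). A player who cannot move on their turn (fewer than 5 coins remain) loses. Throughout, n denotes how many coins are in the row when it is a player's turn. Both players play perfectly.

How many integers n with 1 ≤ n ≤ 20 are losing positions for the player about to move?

Classify positions by backward induction: terminal positions (no move available) are L. From any other position, the mover wins iff some move reaches an L.
n=0: no move → L
n=1: no move → L
n=2: no move → L
n=3: no move → L
n=4: no move → L
n=5: →0(L), so W
n=6: →1(L), so W
n=7: →2(L), so W
n=8: →3(L), so W
n=9: →4(L), so W
n=10: →3(L), so W
n=11: →4(L), so W
n=12: →7(W), 5(W) — all W, so L
n=13: →8(W), 6(W) — all W, so L
n=14: →9(W), 7(W) — all W, so L
n=15: →10(W), 8(W) — all W, so L
n=16: →11(W), 9(W) — all W, so L
n=17: →12(L), so W
n=18: →13(L), so W
n=19: →14(L), so W
n=20: →15(L), so W
L entries with 1 ≤ n ≤ 20 (n=0 is outside the asked range and is not counted): n = 1, 2, 3, 4, 12, 13, 14, 15, 16; that makes 9.

9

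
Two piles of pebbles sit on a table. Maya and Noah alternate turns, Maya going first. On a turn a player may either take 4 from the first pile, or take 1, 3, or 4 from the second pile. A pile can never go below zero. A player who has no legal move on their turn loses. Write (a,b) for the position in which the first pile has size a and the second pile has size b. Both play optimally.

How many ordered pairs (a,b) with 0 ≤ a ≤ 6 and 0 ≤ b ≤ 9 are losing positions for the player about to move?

25

Use the standard recursion: the mover loses at a terminal position; elsewhere, the mover wins exactly when some move hands the opponent an L position.
Every move lowers a or b (never raises either), so fill the grid row by row in increasing a, and left to right within a row: each cell's successors are then already labelled.
      b=0  b=1  b=2  b=3  b=4  b=5  b=6  b=7  b=8  b=9
a=0:    L    W    L    W    W    W    W    L    W    L
a=1:    L    W    L    W    W    W    W    L    W    L
a=2:    L    W    L    W    W    W    W    L    W    L
a=3:    L    W    L    W    W    W    W    L    W    L
a=4:    W    L    W    L    W    W    W    W    L    W
a=5:    W    L    W    L    W    W    W    W    L    W
a=6:    W    L    W    L    W    W    W    W    L    W
Cells with no legal move (terminal, hence L): (0,0), (1,0), (2,0), (3,0).
The remaining L cells, each justified by listing all of its moves:
(0,2): the only move is to (0,1)(W), a W ⇒ L
(0,7): moves to (0,6)(W), (0,4)(W), (0,3)(W); every one is W ⇒ L
(0,9): moves to (0,8)(W), (0,6)(W), (0,5)(W); every one is W ⇒ L
(1,2): the only move is to (1,1)(W), a W ⇒ L
(1,7): moves to (1,6)(W), (1,4)(W), (1,3)(W); every one is W ⇒ L
(1,9): moves to (1,8)(W), (1,6)(W), (1,5)(W); every one is W ⇒ L
(2,2): the only move is to (2,1)(W), a W ⇒ L
(2,7): moves to (2,6)(W), (2,4)(W), (2,3)(W); every one is W ⇒ L
(2,9): moves to (2,8)(W), (2,6)(W), (2,5)(W); every one is W ⇒ L
(3,2): the only move is to (3,1)(W), a W ⇒ L
(3,7): moves to (3,6)(W), (3,4)(W), (3,3)(W); every one is W ⇒ L
(3,9): moves to (3,8)(W), (3,6)(W), (3,5)(W); every one is W ⇒ L
(4,1): moves to (0,1)(W), (4,0)(W); every one is W ⇒ L
(4,3): moves to (0,3)(W), (4,2)(W), (4,0)(W); every one is W ⇒ L
(4,8): moves to (0,8)(W), (4,7)(W), (4,5)(W), (4,4)(W); every one is W ⇒ L
(5,1): moves to (1,1)(W), (5,0)(W); every one is W ⇒ L
(5,3): moves to (1,3)(W), (5,2)(W), (5,0)(W); every one is W ⇒ L
(5,8): moves to (1,8)(W), (5,7)(W), (5,5)(W), (5,4)(W); every one is W ⇒ L
(6,1): moves to (2,1)(W), (6,0)(W); every one is W ⇒ L
(6,3): moves to (2,3)(W), (6,2)(W), (6,0)(W); every one is W ⇒ L
(6,8): moves to (2,8)(W), (6,7)(W), (6,5)(W), (6,4)(W); every one is W ⇒ L
Every other cell has at least one move into one of the L cells above, so it is W.
L cells per row: a=0: 4, a=1: 4, a=2: 4, a=3: 4, a=4: 3, a=5: 3, a=6: 3; total 25.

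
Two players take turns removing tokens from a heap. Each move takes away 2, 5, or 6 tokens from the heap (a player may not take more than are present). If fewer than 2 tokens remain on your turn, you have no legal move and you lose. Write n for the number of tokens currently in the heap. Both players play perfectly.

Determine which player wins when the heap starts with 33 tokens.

The second player wins.

Positions with no move are L. A position that does have a move is losing for the player to move precisely when every available move leads to a winning position for the opponent. Fill in the labels:
n=0: no move → L
n=1: no move → L
n=2: reaches L-position 0 → W
n=3: reaches L-position 1 → W
n=4: only reaches 2(W), which is W → L
n=5: reaches L-position 0 → W
n=6: reaches L-position 4 → W
n=7: reaches L-position 1 → W
n=8: only reaches 6(W), 3(W), 2(W), all W → L
n=9: reaches L-position 4 → W
n=10: reaches L-position 8 → W
n=11: only reaches 9(W), 6(W), 5(W), all W → L
n=12: only reaches 10(W), 7(W), 6(W), all W → L
n=13: reaches L-position 11 → W
n=14: reaches L-position 12 → W
n=15: only reaches 13(W), 10(W), 9(W), all W → L
n=16: reaches L-position 11 → W
n=17: reaches L-position 15 → W
n=18: reaches L-position 12 → W
n=19: only reaches 17(W), 14(W), 13(W), all W → L
n=20: reaches L-position 15 → W
n=21: reaches L-position 19 → W
n=22: only reaches 20(W), 17(W), 16(W), all W → L
n=23: only reaches 21(W), 18(W), 17(W), all W → L
n=24: reaches L-position 22 → W
n=25: reaches L-position 23 → W
n=26: only reaches 24(W), 21(W), 20(W), all W → L
n=27: reaches L-position 22 → W
n=28: reaches L-position 26 → W
n=29: reaches L-position 23 → W
n=30: only reaches 28(W), 25(W), 24(W), all W → L
n=31: reaches L-position 26 → W
n=32: reaches L-position 30 → W
n=33: only reaches 31(W), 28(W), 27(W), all W → L
Every move from 33 reaches a W position, so the mover loses.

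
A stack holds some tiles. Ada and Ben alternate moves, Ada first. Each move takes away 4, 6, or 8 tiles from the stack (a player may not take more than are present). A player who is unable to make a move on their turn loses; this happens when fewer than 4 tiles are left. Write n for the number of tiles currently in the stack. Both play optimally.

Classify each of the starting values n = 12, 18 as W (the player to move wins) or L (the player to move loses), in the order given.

12: L, 18: W

Positions with no move are L. A position that does have a move is losing for the player to move precisely when every available move leads to a winning position for the opponent. Fill in the labels:
n=0: no move → L
n=1: no move → L
n=2: no move → L
n=3: no move → L
n=4: W (go to 0, an L position)
n=5: W (go to 1, an L position)
n=6: W (go to 2, an L position)
n=7: W (go to 3, an L position)
n=8: W (go to 2, an L position)
n=9: W (go to 3, an L position)
n=10: W (go to 2, an L position)
n=11: W (go to 3, an L position)
n=12: L (options 8(W), 6(W), 4(W) are all W)
n=13: L (options 9(W), 7(W), 5(W) are all W)
n=14: L (options 10(W), 8(W), 6(W) are all W)
n=15: L (options 11(W), 9(W), 7(W) are all W)
n=16: W (go to 12, an L position)
n=17: W (go to 13, an L position)
n=18: W (go to 14, an L position)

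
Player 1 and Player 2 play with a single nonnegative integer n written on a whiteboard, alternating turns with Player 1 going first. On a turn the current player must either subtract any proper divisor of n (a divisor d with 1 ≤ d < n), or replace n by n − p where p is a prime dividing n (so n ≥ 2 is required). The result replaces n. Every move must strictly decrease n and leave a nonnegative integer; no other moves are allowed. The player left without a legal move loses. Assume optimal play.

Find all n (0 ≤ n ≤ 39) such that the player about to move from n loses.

Label each position W (a win for the player to move) or L (a loss). A position with no legal move is L; any other position is W exactly when some move reaches an L, and L when every move reaches a W.
n=0: no move → L
n=1: no move → L
n=2: can move to 0, which is L ⇒ W
n=3: can move to 0, which is L ⇒ W
n=4: moves to 2(W), 3(W); every one is W ⇒ L
n=5: can move to 0, which is L ⇒ W
n=6: can move to 4, which is L ⇒ W
n=7: can move to 0, which is L ⇒ W
n=8: can move to 4, which is L ⇒ W
n=9: moves to 6(W), 8(W); every one is W ⇒ L
n=10: can move to 9, which is L ⇒ W
n=11: can move to 0, which is L ⇒ W
n=12: can move to 9, which is L ⇒ W
n=13: can move to 0, which is L ⇒ W
n=14: moves to 7(W), 12(W), 13(W); every one is W ⇒ L
n=15: can move to 14, which is L ⇒ W
n=16: can move to 14, which is L ⇒ W
n=17: can move to 0, which is L ⇒ W
n=18: can move to 9, which is L ⇒ W
n=19: can move to 0, which is L ⇒ W
n=20: moves to 10(W), 15(W), 16(W), 18(W), 19(W); every one is W ⇒ L
n=21: can move to 14, which is L ⇒ W
n=22: can move to 20, which is L ⇒ W
n=23: can move to 0, which is L ⇒ W
n=24: can move to 20, which is L ⇒ W
n=25: can move to 20, which is L ⇒ W
n=26: moves to 13(W), 24(W), 25(W); every one is W ⇒ L
n=27: can move to 26, which is L ⇒ W
n=28: can move to 14, which is L ⇒ W
n=29: can move to 0, which is L ⇒ W
n=30: can move to 20, which is L ⇒ W
n=31: can move to 0, which is L ⇒ W
n=32: moves to 16(W), 24(W), 28(W), 30(W), 31(W); every one is W ⇒ L
n=33: can move to 32, which is L ⇒ W
n=34: can move to 32, which is L ⇒ W
n=35: moves to 28(W), 30(W), 34(W); every one is W ⇒ L
n=36: can move to 32, which is L ⇒ W
n=37: can move to 0, which is L ⇒ W
n=38: moves to 19(W), 36(W), 37(W); every one is W ⇒ L
n=39: can move to 26, which is L ⇒ W
The losing starting values of n are exactly the entries labelled L in this table (10 of them).

0, 1, 4, 9, 14, 20, 26, 32, 35, 38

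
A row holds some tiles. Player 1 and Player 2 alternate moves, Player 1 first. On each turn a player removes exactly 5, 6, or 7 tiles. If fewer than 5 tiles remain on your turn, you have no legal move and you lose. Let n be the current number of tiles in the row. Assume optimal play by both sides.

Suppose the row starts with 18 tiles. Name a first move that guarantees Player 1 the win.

Compute win/loss labels from the base case upward. A position with no move is L. Any other position is W if it can reach an L in one move, else L.
n=0: no move → L
n=1: no move → L
n=2: no move → L
n=3: no move → L
n=4: no move → L
n=5: can move to 0, which is L ⇒ W
n=6: can move to 1, which is L ⇒ W
n=7: can move to 2, which is L ⇒ W
n=8: can move to 3, which is L ⇒ W
n=9: can move to 4, which is L ⇒ W
n=10: can move to 4, which is L ⇒ W
n=11: can move to 4, which is L ⇒ W
n=12: moves to 7(W), 6(W), 5(W); every one is W ⇒ L
n=13: moves to 8(W), 7(W), 6(W); every one is W ⇒ L
n=14: moves to 9(W), 8(W), 7(W); every one is W ⇒ L
n=15: moves to 10(W), 9(W), 8(W); every one is W ⇒ L
n=16: moves to 11(W), 10(W), 9(W); every one is W ⇒ L
n=17: can move to 12, which is L ⇒ W
n=18: can move to 13, which is L ⇒ W
From 18, the L positions reachable in one move are: 13, 12. Any move reaching one of these is winning.

Remove 5, leaving 13.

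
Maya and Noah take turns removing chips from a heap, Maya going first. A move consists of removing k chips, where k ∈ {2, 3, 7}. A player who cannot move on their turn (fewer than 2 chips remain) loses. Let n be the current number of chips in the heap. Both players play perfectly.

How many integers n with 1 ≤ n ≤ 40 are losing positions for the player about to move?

16

Work bottom-up. With no move the player to move loses. Otherwise the position is W if at least one move leads to an L position for the opponent, and L if every move leads to a W.
n=0: no move → L
n=1: no move → L
n=2: W (go to 0, an L position)
n=3: W (go to 1, an L position)
n=4: W (go to 1, an L position)
n=5: L (options 3(W), 2(W) are all W)
n=6: L (options 4(W), 3(W) are all W)
n=7: W (go to 5, an L position)
n=8: W (go to 6, an L position)
n=9: W (go to 6, an L position)
n=10: L (options 8(W), 7(W), 3(W) are all W)
n=11: L (options 9(W), 8(W), 4(W) are all W)
n=12: W (go to 10, an L position)
n=13: W (go to 11, an L position)
n=14: W (go to 11, an L position)
n=15: L (options 13(W), 12(W), 8(W) are all W)
n=16: L (options 14(W), 13(W), 9(W) are all W)
n=17: W (go to 15, an L position)
n=18: W (go to 16, an L position)
n=19: W (go to 16, an L position)
n=20: L (options 18(W), 17(W), 13(W) are all W)
n=21: L (options 19(W), 18(W), 14(W) are all W)
n=22: W (go to 20, an L position)
n=23: W (go to 21, an L position)
n=24: W (go to 21, an L position)
n=25: L (options 23(W), 22(W), 18(W) are all W)
n=26: L (options 24(W), 23(W), 19(W) are all W)
n=27: W (go to 25, an L position)
n=28: W (go to 26, an L position)
n=29: W (go to 26, an L position)
n=30: L (options 28(W), 27(W), 23(W) are all W)
n=31: L (options 29(W), 28(W), 24(W) are all W)
n=32: W (go to 30, an L position)
n=33: W (go to 31, an L position)
n=34: W (go to 31, an L position)
n=35: L (options 33(W), 32(W), 28(W) are all W)
n=36: L (options 34(W), 33(W), 29(W) are all W)
n=37: W (go to 35, an L position)
n=38: W (go to 36, an L position)
n=39: W (go to 36, an L position)
n=40: L (options 38(W), 37(W), 33(W) are all W)
L entries with 1 ≤ n ≤ 40 (n=0 is outside the asked range and is not counted): n = 1, 5, 6, 10, 11, 15, 16, 20, 21, 25, 26, 30, 31, 35, 36, 40; that makes 16.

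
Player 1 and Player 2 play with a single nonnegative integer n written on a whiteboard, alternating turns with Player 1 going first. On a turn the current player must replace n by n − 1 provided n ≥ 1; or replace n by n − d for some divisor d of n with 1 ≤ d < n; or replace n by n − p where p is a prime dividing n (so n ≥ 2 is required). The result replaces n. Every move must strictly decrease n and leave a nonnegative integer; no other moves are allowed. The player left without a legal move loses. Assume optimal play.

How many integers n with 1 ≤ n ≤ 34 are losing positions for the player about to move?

6

Compute win/loss labels from the base case upward. A position with no move is L. Any other position is W if it can reach an L in one move, else L.
n=0: no move → L
n=1: W (go to 0, an L position)
n=2: W (go to 0, an L position)
n=3: W (go to 0, an L position)
n=4: L (options 2(W), 3(W) are all W)
n=5: W (go to 0, an L position)
n=6: W (go to 4, an L position)
n=7: W (go to 0, an L position)
n=8: W (go to 4, an L position)
n=9: L (options 6(W), 8(W) are all W)
n=10: W (go to 9, an L position)
n=11: W (go to 0, an L position)
n=12: W (go to 9, an L position)
n=13: W (go to 0, an L position)
n=14: L (options 7(W), 12(W), 13(W) are all W)
n=15: W (go to 14, an L position)
n=16: W (go to 14, an L position)
n=17: W (go to 0, an L position)
n=18: W (go to 9, an L position)
n=19: W (go to 0, an L position)
n=20: L (options 10(W), 15(W), 16(W), 18(W), 19(W) are all W)
n=21: W (go to 14, an L position)
n=22: W (go to 20, an L position)
n=23: W (go to 0, an L position)
n=24: W (go to 20, an L position)
n=25: W (go to 20, an L position)
n=26: L (options 13(W), 24(W), 25(W) are all W)
n=27: W (go to 26, an L position)
n=28: W (go to 14, an L position)
n=29: W (go to 0, an L position)
n=30: W (go to 20, an L position)
n=31: W (go to 0, an L position)
n=32: L (options 16(W), 24(W), 28(W), 30(W), 31(W) are all W)
n=33: W (go to 32, an L position)
n=34: W (go to 32, an L position)
L entries with 1 ≤ n ≤ 34 (n=0 is outside the asked range and is not counted): n = 4, 9, 14, 20, 26, 32; that makes 6.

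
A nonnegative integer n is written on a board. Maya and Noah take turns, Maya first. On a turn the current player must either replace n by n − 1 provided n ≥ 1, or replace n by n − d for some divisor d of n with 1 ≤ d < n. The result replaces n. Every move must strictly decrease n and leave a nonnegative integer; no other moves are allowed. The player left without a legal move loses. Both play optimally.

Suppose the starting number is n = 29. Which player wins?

Classify positions by backward induction: terminal positions (no move available) are L. From any other position, the mover wins iff some move reaches an L.
n=0: no move → L
n=1: →0(L), so W
n=2: →1(W) only, which is W, so L
n=3: →2(L), so W
n=4: →2(L), so W
n=5: →4(W) only, which is W, so L
n=6: →5(L), so W
n=7: →6(W) only, which is W, so L
n=8: →7(L), so W
n=9: →6(W), 8(W) — all W, so L
n=10: →5(L), so W
n=11: →10(W) only, which is W, so L
n=12: →9(L), so W
n=13: →12(W) only, which is W, so L
n=14: →7(L), so W
n=15: →10(W), 12(W), 14(W) — all W, so L
n=16: →15(L), so W
n=17: →16(W) only, which is W, so L
n=18: →9(L), so W
n=19: →18(W) only, which is W, so L
n=20: →15(L), so W
n=21: →14(W), 18(W), 20(W) — all W, so L
n=22: →11(L), so W
n=23: →22(W) only, which is W, so L
n=24: →21(L), so W
n=25: →20(W), 24(W) — all W, so L
n=26: →13(L), so W
n=27: →18(W), 24(W), 26(W) — all W, so L
n=28: →21(L), so W
n=29: →28(W) only, which is W, so L
The starting position 29 is L: whatever Maya does, the opponent receives a W position.

Noah wins.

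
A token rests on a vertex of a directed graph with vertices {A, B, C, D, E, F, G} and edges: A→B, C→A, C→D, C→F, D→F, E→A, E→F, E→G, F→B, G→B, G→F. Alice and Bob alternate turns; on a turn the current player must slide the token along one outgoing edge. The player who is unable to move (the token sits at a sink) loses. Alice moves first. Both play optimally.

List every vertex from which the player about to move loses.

B, D, E

Positions with no move are L. A position that does have a move is losing for the player to move precisely when every available move leads to a winning position for the opponent. Fill in the labels:
Every edge goes from a vertex to one that appears earlier in the order B, F, D, A, G, C, E, so processing vertices in that order labels each vertex after all of its successors.
B: no outgoing edge → L
F: →B(L), so W
D: →F(W) only, which is W, so L
A: →B(L), so W
G: →B(L), so W
C: →D(L), so W
E: →G(W), A(W), F(W) — all W, so L
Reading off the rows marked L gives the requested list; there are 3 such vertices.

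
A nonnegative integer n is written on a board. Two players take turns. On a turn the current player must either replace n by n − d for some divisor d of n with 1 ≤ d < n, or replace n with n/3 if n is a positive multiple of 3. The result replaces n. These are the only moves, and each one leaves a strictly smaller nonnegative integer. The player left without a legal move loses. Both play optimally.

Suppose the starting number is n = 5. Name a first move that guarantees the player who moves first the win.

Positions with no move are L. A position that does have a move is losing for the player to move precisely when every available move leads to a winning position for the opponent. Fill in the labels:
n=0: no move → L
n=1: no move → L
n=2: W (go to 1, an L position)
n=3: W (go to 1, an L position)
n=4: L (options 2(W), 3(W) are all W)
n=5: W (go to 4, an L position)
From 5, the L positions reachable in one move are: 4.

Move to 4.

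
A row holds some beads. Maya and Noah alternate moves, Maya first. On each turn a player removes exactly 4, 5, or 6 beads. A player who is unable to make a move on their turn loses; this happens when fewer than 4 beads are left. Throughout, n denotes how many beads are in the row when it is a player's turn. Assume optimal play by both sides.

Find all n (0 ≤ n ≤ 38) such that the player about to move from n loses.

Work bottom-up. With no move the player to move loses. Otherwise the position is W if at least one move leads to an L position for the opponent, and L if every move leads to a W.
n=0: no move → L
n=1: no move → L
n=2: no move → L
n=3: no move → L
n=4: reaches L-position 0 → W
n=5: reaches L-position 1 → W
n=6: reaches L-position 2 → W
n=7: reaches L-position 3 → W
n=8: reaches L-position 3 → W
n=9: reaches L-position 3 → W
n=10: only reaches 6(W), 5(W), 4(W), all W → L
n=11: only reaches 7(W), 6(W), 5(W), all W → L
n=12: only reaches 8(W), 7(W), 6(W), all W → L
n=13: only reaches 9(W), 8(W), 7(W), all W → L
n=14: reaches L-position 10 → W
n=15: reaches L-position 11 → W
n=16: reaches L-position 12 → W
n=17: reaches L-position 13 → W
n=18: reaches L-position 13 → W
n=19: reaches L-position 13 → W
n=20: only reaches 16(W), 15(W), 14(W), all W → L
n=21: only reaches 17(W), 16(W), 15(W), all W → L
n=22: only reaches 18(W), 17(W), 16(W), all W → L
n=23: only reaches 19(W), 18(W), 17(W), all W → L
n=24: reaches L-position 20 → W
n=25: reaches L-position 21 → W
n=26: reaches L-position 22 → W
n=27: reaches L-position 23 → W
n=28: reaches L-position 23 → W
n=29: reaches L-position 23 → W
n=30: only reaches 26(W), 25(W), 24(W), all W → L
n=31: only reaches 27(W), 26(W), 25(W), all W → L
n=32: only reaches 28(W), 27(W), 26(W), all W → L
n=33: only reaches 29(W), 28(W), 27(W), all W → L
n=34: reaches L-position 30 → W
n=35: reaches L-position 31 → W
n=36: reaches L-position 32 → W
n=37: reaches L-position 33 → W
n=38: reaches L-position 33 → W
Reading off the rows marked L gives the requested list; there are 16 such values of n.

0, 1, 2, 3, 10, 11, 12, 13, 20, 21, 22, 23, 30, 31, 32, 33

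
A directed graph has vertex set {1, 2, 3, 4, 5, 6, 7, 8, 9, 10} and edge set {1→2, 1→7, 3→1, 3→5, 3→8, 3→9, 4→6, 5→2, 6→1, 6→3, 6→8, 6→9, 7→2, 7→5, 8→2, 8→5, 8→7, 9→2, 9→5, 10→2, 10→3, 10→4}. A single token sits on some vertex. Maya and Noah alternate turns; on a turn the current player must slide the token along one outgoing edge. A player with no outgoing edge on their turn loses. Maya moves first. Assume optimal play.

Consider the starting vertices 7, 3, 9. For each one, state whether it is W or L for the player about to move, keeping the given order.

7: W, 3: L, 9: W

Use the standard recursion: the mover loses at a terminal position; elsewhere, the mover wins exactly when some move hands the opponent an L position.
Every edge goes from a vertex to one that appears earlier in the order 2, 5, 7, 8, 9, 1, 3, 6, 4, 10, so processing vertices in that order labels each vertex after all of its successors.
2: no outgoing edge → L
5: reaches L-position 2 → W
7: reaches L-position 2 → W
8: reaches L-position 2 → W
9: reaches L-position 2 → W
1: reaches L-position 2 → W
3: only reaches 1(W), 9(W), 8(W), 5(W), all W → L
6: reaches L-position 3 → W
4: only reaches 6(W), which is W → L
10: reaches L-position 4 → W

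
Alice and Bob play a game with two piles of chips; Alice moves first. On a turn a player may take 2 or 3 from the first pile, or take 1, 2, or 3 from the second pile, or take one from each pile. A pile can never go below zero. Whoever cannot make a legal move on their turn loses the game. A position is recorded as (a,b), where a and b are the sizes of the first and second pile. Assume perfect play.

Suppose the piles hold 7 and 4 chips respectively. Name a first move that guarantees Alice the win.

Move to (5,4).

Build the W/L table. Terminal = L. A non-terminal position is W if it has a move to some L; otherwise it is L.
No move ever increases a pile, so every position that can arise here has a ≤ 7 and b ≤ 4; it is enough to label the cells with 0 ≤ a ≤ 7 and 0 ≤ b ≤ 4.
Every move lowers a or b (never raises either), so fill the grid row by row in increasing a, and left to right within a row: each cell's successors are then already labelled.
      b=0  b=1  b=2  b=3  b=4
a=0:    L    W    W    W    L
a=1:    L    W    W    W    L
a=2:    W    W    L    W    W
a=3:    W    L    W    W    W
a=4:    W    L    W    W    W
a=5:    L    W    W    W    L
a=6:    L    W    W    W    L
a=7:    W    W    L    W    W
Cells with no legal move (terminal, hence L): (0,0), (1,0).
The remaining L cells, each justified by listing all of its moves:
(0,4): only reaches (0,3)(W), (0,2)(W), (0,1)(W), all W → L
(1,4): only reaches (1,3)(W), (1,2)(W), (1,1)(W), (0,3)(W), all W → L
(2,2): only reaches (0,2)(W), (2,1)(W), (2,0)(W), (1,1)(W), all W → L
(3,1): only reaches (1,1)(W), (0,1)(W), (3,0)(W), (2,0)(W), all W → L
(4,1): only reaches (2,1)(W), (1,1)(W), (4,0)(W), (3,0)(W), all W → L
(5,0): only reaches (3,0)(W), (2,0)(W), all W → L
(5,4): only reaches (3,4)(W), (2,4)(W), (5,3)(W), (5,2)(W), (5,1)(W), (4,3)(W), all W → L
(6,0): only reaches (4,0)(W), (3,0)(W), all W → L
(6,4): only reaches (4,4)(W), (3,4)(W), (6,3)(W), (6,2)(W), (6,1)(W), (5,3)(W), all W → L
(7,2): only reaches (5,2)(W), (4,2)(W), (7,1)(W), (7,0)(W), (6,1)(W), all W → L
Every other cell has at least one move into one of the L cells above, so it is W.
From (7,4), the L positions reachable in one move are: (5,4), (7,2). Any move reaching one of these is winning.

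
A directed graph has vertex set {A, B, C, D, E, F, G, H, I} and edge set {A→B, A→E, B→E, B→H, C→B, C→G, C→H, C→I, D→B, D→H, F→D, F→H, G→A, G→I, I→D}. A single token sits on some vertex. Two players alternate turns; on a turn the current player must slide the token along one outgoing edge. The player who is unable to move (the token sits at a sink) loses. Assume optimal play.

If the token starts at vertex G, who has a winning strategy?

Use the standard recursion: the mover loses at a terminal position; elsewhere, the mover wins exactly when some move hands the opponent an L position.
Every edge goes from a vertex to one that appears earlier in the order H, E, B, A, D, I, F, G, C, so processing vertices in that order labels each vertex after all of its successors.
H: no outgoing edge → L
E: no outgoing edge → L
B: can move to E, which is L ⇒ W
A: can move to E, which is L ⇒ W
D: can move to H, which is L ⇒ W
I: the only move is to D(W), a W ⇒ L
F: can move to H, which is L ⇒ W
G: can move to I, which is L ⇒ W
C: can move to I, which is L ⇒ W
The starting position G is W: the player to move should move to I, handing over an L position.

The first player wins.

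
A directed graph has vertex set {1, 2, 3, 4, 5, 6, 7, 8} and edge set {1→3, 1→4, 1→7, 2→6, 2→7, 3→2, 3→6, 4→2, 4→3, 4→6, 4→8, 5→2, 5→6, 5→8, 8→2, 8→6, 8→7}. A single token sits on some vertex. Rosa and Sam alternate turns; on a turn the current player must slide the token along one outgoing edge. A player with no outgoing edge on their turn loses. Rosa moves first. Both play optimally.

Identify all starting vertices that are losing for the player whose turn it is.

6, 7

Use the standard recursion: the mover loses at a terminal position; elsewhere, the mover wins exactly when some move hands the opponent an L position.
Every edge goes from a vertex to one that appears earlier in the order 7, 6, 2, 8, 5, 3, 4, 1, so processing vertices in that order labels each vertex after all of its successors.
7: no outgoing edge → L
6: no outgoing edge → L
2: W (go to 6, an L position)
8: W (go to 6, an L position)
5: W (go to 6, an L position)
3: W (go to 6, an L position)
4: W (go to 6, an L position)
1: W (go to 7, an L position)
The losing starting vertices are exactly the entries labelled L in this table (2 of them).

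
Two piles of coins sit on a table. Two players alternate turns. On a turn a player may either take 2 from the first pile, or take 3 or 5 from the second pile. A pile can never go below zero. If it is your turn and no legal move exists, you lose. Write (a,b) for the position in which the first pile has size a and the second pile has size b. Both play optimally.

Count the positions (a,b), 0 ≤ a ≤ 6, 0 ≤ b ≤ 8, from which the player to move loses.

Positions with no move are L. A position that does have a move is losing for the player to move precisely when every available move leads to a winning position for the opponent. Fill in the labels:
Every move lowers a or b (never raises either), so fill the grid row by row in increasing a, and left to right within a row: each cell's successors are then already labelled.
      b=0  b=1  b=2  b=3  b=4  b=5  b=6  b=7  b=8
a=0:    L    L    L    W    W    W    W    W    L
a=1:    L    L    L    W    W    W    W    W    L
a=2:    W    W    W    L    L    L    W    W    W
a=3:    W    W    W    L    L    L    W    W    W
a=4:    L    L    L    W    W    W    W    W    L
a=5:    L    L    L    W    W    W    W    W    L
a=6:    W    W    W    L    L    L    W    W    W
Cells with no legal move (terminal, hence L): (0,0), (0,1), (0,2), (1,0), (1,1), (1,2).
The remaining L cells, each justified by listing all of its moves:
(0,8): →(0,5)(W), (0,3)(W) — all W, so L
(1,8): →(1,5)(W), (1,3)(W) — all W, so L
(2,3): →(0,3)(W), (2,0)(W) — all W, so L
(2,4): →(0,4)(W), (2,1)(W) — all W, so L
(2,5): →(0,5)(W), (2,2)(W), (2,0)(W) — all W, so L
(3,3): →(1,3)(W), (3,0)(W) — all W, so L
(3,4): →(1,4)(W), (3,1)(W) — all W, so L
(3,5): →(1,5)(W), (3,2)(W), (3,0)(W) — all W, so L
(4,0): →(2,0)(W) only, which is W, so L
(4,1): →(2,1)(W) only, which is W, so L
(4,2): →(2,2)(W) only, which is W, so L
(4,8): →(2,8)(W), (4,5)(W), (4,3)(W) — all W, so L
(5,0): →(3,0)(W) only, which is W, so L
(5,1): →(3,1)(W) only, which is W, so L
(5,2): →(3,2)(W) only, which is W, so L
(5,8): →(3,8)(W), (5,5)(W), (5,3)(W) — all W, so L
(6,3): →(4,3)(W), (6,0)(W) — all W, so L
(6,4): →(4,4)(W), (6,1)(W) — all W, so L
(6,5): →(4,5)(W), (6,2)(W), (6,0)(W) — all W, so L
Every other cell has at least one move into one of the L cells above, so it is W.
L cells per row: a=0: 4, a=1: 4, a=2: 3, a=3: 3, a=4: 4, a=5: 4, a=6: 3; total 25.

25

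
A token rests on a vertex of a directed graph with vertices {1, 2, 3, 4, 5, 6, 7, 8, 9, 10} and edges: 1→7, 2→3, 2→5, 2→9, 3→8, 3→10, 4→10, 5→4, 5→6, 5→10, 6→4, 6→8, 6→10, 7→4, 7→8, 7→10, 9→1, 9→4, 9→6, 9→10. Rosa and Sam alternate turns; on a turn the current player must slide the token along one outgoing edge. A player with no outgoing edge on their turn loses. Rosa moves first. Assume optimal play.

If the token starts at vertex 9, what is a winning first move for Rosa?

Build the W/L table. Terminal = L. A non-terminal position is W if it has a move to some L; otherwise it is L.
Every edge goes from a vertex to one that appears earlier in the order 8, 10, 4, 7, 6, 1, 9, 5, 3, 2, so processing vertices in that order labels each vertex after all of its successors.
8: no outgoing edge → L
10: no outgoing edge → L
4: W (go to 10, an L position)
7: W (go to 10, an L position)
6: W (go to 10, an L position)
1: L (sole option 7(W) is W)
9: W (go to 1, an L position)
5: W (go to 10, an L position)
3: W (go to 10, an L position)
2: L (options 3(W), 5(W), 9(W) are all W)
From 9, the L positions reachable in one move are: 1, 10. Any move reaching one of these is winning.

Move to 1.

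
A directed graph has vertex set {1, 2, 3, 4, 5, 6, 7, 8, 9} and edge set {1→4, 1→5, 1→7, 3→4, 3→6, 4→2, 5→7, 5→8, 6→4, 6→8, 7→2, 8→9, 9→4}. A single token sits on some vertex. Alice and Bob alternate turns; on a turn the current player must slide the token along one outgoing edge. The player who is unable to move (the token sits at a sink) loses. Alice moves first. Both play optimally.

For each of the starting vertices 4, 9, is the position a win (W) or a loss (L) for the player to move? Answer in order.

Label each position W (a win for the player to move) or L (a loss). A position with no legal move is L; any other position is W exactly when some move reaches an L, and L when every move reaches a W.
Every edge goes from a vertex to one that appears earlier in the order 2, 4, 9, 8, 6, 3, 7, 5, 1, so processing vertices in that order labels each vertex after all of its successors.
2: no outgoing edge → L
4: reaches L-position 2 → W
9: only reaches 4(W), which is W → L
8: reaches L-position 9 → W
6: only reaches 8(W), 4(W), all W → L
3: reaches L-position 6 → W
7: reaches L-position 2 → W
5: only reaches 7(W), 8(W), all W → L
1: reaches L-position 5 → W

4: W, 9: L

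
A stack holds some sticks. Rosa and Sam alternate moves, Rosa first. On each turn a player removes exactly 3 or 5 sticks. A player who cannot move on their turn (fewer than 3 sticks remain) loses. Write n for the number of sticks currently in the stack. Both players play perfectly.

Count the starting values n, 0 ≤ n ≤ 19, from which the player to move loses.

9

Use the standard recursion: the mover loses at a terminal position; elsewhere, the mover wins exactly when some move hands the opponent an L position.
n=0: no move → L
n=1: no move → L
n=2: no move → L
n=3: W (go to 0, an L position)
n=4: W (go to 1, an L position)
n=5: W (go to 2, an L position)
n=6: W (go to 1, an L position)
n=7: W (go to 2, an L position)
n=8: L (options 5(W), 3(W) are all W)
n=9: L (options 6(W), 4(W) are all W)
n=10: L (options 7(W), 5(W) are all W)
n=11: W (go to 8, an L position)
n=12: W (go to 9, an L position)
n=13: W (go to 10, an L position)
n=14: W (go to 9, an L position)
n=15: W (go to 10, an L position)
n=16: L (options 13(W), 11(W) are all W)
n=17: L (options 14(W), 12(W) are all W)
n=18: L (options 15(W), 13(W) are all W)
n=19: W (go to 16, an L position)
L entries with 0 ≤ n ≤ 19: n = 0, 1, 2, 8, 9, 10, 16, 17, 18; that makes 9.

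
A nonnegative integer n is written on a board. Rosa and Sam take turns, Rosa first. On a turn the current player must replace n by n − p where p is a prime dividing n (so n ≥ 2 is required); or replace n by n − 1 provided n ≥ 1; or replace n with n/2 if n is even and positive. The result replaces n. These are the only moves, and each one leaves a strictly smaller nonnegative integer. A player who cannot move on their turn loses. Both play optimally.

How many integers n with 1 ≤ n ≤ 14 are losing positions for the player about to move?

3

Classify positions by backward induction: terminal positions (no move available) are L. From any other position, the mover wins iff some move reaches an L.
n=0: no move → L
n=1: W (go to 0, an L position)
n=2: W (go to 0, an L position)
n=3: W (go to 0, an L position)
n=4: L (options 2(W), 3(W) are all W)
n=5: W (go to 0, an L position)
n=6: W (go to 4, an L position)
n=7: W (go to 0, an L position)
n=8: W (go to 4, an L position)
n=9: L (options 6(W), 8(W) are all W)
n=10: W (go to 9, an L position)
n=11: W (go to 0, an L position)
n=12: W (go to 9, an L position)
n=13: W (go to 0, an L position)
n=14: L (options 7(W), 12(W), 13(W) are all W)
L entries with 1 ≤ n ≤ 14 (n=0 is outside the asked range and is not counted): n = 4, 9, 14; that makes 3.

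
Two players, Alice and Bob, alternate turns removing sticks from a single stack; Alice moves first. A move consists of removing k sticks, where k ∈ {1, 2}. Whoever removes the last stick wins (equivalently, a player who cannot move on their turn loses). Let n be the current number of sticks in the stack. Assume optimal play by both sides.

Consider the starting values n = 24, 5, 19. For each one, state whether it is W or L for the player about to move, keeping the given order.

Use the standard recursion: the mover loses at a terminal position; elsewhere, the mover wins exactly when some move hands the opponent an L position.
n=0: no move → L
n=1: W (go to 0, an L position)
n=2: W (go to 0, an L position)
n=3: L (options 2(W), 1(W) are all W)
n=4: W (go to 3, an L position)
n=5: W (go to 3, an L position)
n=6: L (options 5(W), 4(W) are all W)
n=7: W (go to 6, an L position)
n=8: W (go to 6, an L position)
n=9: L (options 8(W), 7(W) are all W)
n=10: W (go to 9, an L position)
n=11: W (go to 9, an L position)
n=12: L (options 11(W), 10(W) are all W)
n=13: W (go to 12, an L position)
n=14: W (go to 12, an L position)
n=15: L (options 14(W), 13(W) are all W)
n=16: W (go to 15, an L position)
n=17: W (go to 15, an L position)
n=18: L (options 17(W), 16(W) are all W)
n=19: W (go to 18, an L position)
n=20: W (go to 18, an L position)
n=21: L (options 20(W), 19(W) are all W)
n=22: W (go to 21, an L position)
n=23: W (go to 21, an L position)
n=24: L (options 23(W), 22(W) are all W)

24: L, 5: W, 19: W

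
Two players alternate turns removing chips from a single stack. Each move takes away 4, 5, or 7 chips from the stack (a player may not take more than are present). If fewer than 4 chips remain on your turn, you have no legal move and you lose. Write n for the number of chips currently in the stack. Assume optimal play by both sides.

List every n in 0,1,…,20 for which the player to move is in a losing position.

0, 1, 2, 3, 11, 12, 13, 14

Build the W/L table. Terminal = L. A non-terminal position is W if it has a move to some L; otherwise it is L.
n=0: no move → L
n=1: no move → L
n=2: no move → L
n=3: no move → L
n=4: W (go to 0, an L position)
n=5: W (go to 1, an L position)
n=6: W (go to 2, an L position)
n=7: W (go to 3, an L position)
n=8: W (go to 3, an L position)
n=9: W (go to 2, an L position)
n=10: W (go to 3, an L position)
n=11: L (options 7(W), 6(W), 4(W) are all W)
n=12: L (options 8(W), 7(W), 5(W) are all W)
n=13: L (options 9(W), 8(W), 6(W) are all W)
n=14: L (options 10(W), 9(W), 7(W) are all W)
n=15: W (go to 11, an L position)
n=16: W (go to 12, an L position)
n=17: W (go to 13, an L position)
n=18: W (go to 14, an L position)
n=19: W (go to 14, an L position)
n=20: W (go to 13, an L position)
Reading off the rows marked L gives the requested list; there are 8 such values of n.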